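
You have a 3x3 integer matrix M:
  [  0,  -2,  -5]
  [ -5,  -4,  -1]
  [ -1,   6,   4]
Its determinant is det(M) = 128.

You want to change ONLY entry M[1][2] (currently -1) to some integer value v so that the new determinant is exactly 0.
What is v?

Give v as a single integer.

det is linear in entry M[1][2]: det = old_det + (v - -1) * C_12
Cofactor C_12 = 2
Want det = 0: 128 + (v - -1) * 2 = 0
  (v - -1) = -128 / 2 = -64
  v = -1 + (-64) = -65

Answer: -65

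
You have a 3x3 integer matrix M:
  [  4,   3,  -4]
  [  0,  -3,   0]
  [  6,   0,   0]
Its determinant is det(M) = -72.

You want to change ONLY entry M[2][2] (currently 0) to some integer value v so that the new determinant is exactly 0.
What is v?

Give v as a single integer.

Answer: -6

Derivation:
det is linear in entry M[2][2]: det = old_det + (v - 0) * C_22
Cofactor C_22 = -12
Want det = 0: -72 + (v - 0) * -12 = 0
  (v - 0) = 72 / -12 = -6
  v = 0 + (-6) = -6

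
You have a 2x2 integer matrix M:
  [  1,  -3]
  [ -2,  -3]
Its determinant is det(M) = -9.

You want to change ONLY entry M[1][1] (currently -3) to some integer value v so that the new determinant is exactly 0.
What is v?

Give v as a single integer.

Answer: 6

Derivation:
det is linear in entry M[1][1]: det = old_det + (v - -3) * C_11
Cofactor C_11 = 1
Want det = 0: -9 + (v - -3) * 1 = 0
  (v - -3) = 9 / 1 = 9
  v = -3 + (9) = 6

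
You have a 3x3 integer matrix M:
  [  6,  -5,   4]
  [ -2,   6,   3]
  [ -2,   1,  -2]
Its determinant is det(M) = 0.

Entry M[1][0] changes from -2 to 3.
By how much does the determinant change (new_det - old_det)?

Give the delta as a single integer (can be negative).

Cofactor C_10 = -6
Entry delta = 3 - -2 = 5
Det delta = entry_delta * cofactor = 5 * -6 = -30

Answer: -30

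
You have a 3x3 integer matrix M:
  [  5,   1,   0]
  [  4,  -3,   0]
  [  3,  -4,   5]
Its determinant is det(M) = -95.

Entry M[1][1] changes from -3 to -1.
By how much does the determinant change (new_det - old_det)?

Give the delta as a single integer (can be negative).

Cofactor C_11 = 25
Entry delta = -1 - -3 = 2
Det delta = entry_delta * cofactor = 2 * 25 = 50

Answer: 50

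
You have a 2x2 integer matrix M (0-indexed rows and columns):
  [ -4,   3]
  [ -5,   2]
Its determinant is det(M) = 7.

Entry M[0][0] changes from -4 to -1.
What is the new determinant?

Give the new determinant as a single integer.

det is linear in row 0: changing M[0][0] by delta changes det by delta * cofactor(0,0).
Cofactor C_00 = (-1)^(0+0) * minor(0,0) = 2
Entry delta = -1 - -4 = 3
Det delta = 3 * 2 = 6
New det = 7 + 6 = 13

Answer: 13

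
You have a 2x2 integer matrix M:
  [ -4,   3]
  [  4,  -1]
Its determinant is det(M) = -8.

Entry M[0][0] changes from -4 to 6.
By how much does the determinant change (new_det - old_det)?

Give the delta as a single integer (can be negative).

Cofactor C_00 = -1
Entry delta = 6 - -4 = 10
Det delta = entry_delta * cofactor = 10 * -1 = -10

Answer: -10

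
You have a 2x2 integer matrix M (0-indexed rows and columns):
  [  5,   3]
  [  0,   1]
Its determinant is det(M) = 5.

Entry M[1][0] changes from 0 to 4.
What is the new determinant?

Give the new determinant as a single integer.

Answer: -7

Derivation:
det is linear in row 1: changing M[1][0] by delta changes det by delta * cofactor(1,0).
Cofactor C_10 = (-1)^(1+0) * minor(1,0) = -3
Entry delta = 4 - 0 = 4
Det delta = 4 * -3 = -12
New det = 5 + -12 = -7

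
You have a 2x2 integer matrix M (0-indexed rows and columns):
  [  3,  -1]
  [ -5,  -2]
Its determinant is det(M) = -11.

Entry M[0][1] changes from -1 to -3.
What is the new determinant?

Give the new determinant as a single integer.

det is linear in row 0: changing M[0][1] by delta changes det by delta * cofactor(0,1).
Cofactor C_01 = (-1)^(0+1) * minor(0,1) = 5
Entry delta = -3 - -1 = -2
Det delta = -2 * 5 = -10
New det = -11 + -10 = -21

Answer: -21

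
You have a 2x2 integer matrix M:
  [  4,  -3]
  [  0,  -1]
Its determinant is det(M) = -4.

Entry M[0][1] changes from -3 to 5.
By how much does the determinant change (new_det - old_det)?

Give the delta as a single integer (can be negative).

Cofactor C_01 = 0
Entry delta = 5 - -3 = 8
Det delta = entry_delta * cofactor = 8 * 0 = 0

Answer: 0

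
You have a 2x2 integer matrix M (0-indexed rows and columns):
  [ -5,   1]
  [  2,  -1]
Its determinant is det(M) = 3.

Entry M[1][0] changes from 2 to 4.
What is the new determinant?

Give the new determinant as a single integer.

det is linear in row 1: changing M[1][0] by delta changes det by delta * cofactor(1,0).
Cofactor C_10 = (-1)^(1+0) * minor(1,0) = -1
Entry delta = 4 - 2 = 2
Det delta = 2 * -1 = -2
New det = 3 + -2 = 1

Answer: 1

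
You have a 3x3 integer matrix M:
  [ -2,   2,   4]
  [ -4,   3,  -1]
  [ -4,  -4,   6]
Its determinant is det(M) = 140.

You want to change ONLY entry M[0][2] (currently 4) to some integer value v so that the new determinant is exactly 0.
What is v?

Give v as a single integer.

Answer: -1

Derivation:
det is linear in entry M[0][2]: det = old_det + (v - 4) * C_02
Cofactor C_02 = 28
Want det = 0: 140 + (v - 4) * 28 = 0
  (v - 4) = -140 / 28 = -5
  v = 4 + (-5) = -1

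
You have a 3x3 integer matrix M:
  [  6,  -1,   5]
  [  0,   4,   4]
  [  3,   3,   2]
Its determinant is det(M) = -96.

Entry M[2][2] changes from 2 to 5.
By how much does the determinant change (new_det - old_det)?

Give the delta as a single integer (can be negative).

Cofactor C_22 = 24
Entry delta = 5 - 2 = 3
Det delta = entry_delta * cofactor = 3 * 24 = 72

Answer: 72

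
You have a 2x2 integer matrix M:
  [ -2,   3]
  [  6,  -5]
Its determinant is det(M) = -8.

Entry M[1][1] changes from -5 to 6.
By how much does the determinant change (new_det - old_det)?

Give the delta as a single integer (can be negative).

Cofactor C_11 = -2
Entry delta = 6 - -5 = 11
Det delta = entry_delta * cofactor = 11 * -2 = -22

Answer: -22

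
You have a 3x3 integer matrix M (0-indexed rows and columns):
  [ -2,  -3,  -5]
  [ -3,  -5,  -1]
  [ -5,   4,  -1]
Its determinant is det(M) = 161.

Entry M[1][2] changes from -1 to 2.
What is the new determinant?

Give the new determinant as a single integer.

Answer: 230

Derivation:
det is linear in row 1: changing M[1][2] by delta changes det by delta * cofactor(1,2).
Cofactor C_12 = (-1)^(1+2) * minor(1,2) = 23
Entry delta = 2 - -1 = 3
Det delta = 3 * 23 = 69
New det = 161 + 69 = 230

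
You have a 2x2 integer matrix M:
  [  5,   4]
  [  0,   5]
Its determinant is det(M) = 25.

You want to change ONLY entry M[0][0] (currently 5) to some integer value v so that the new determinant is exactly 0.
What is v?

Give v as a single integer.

det is linear in entry M[0][0]: det = old_det + (v - 5) * C_00
Cofactor C_00 = 5
Want det = 0: 25 + (v - 5) * 5 = 0
  (v - 5) = -25 / 5 = -5
  v = 5 + (-5) = 0

Answer: 0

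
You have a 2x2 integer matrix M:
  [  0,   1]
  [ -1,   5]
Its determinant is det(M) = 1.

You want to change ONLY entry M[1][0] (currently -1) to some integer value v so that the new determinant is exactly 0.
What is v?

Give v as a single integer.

Answer: 0

Derivation:
det is linear in entry M[1][0]: det = old_det + (v - -1) * C_10
Cofactor C_10 = -1
Want det = 0: 1 + (v - -1) * -1 = 0
  (v - -1) = -1 / -1 = 1
  v = -1 + (1) = 0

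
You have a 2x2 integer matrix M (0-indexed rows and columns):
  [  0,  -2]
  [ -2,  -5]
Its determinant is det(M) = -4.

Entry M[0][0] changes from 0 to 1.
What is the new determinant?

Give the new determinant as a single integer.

det is linear in row 0: changing M[0][0] by delta changes det by delta * cofactor(0,0).
Cofactor C_00 = (-1)^(0+0) * minor(0,0) = -5
Entry delta = 1 - 0 = 1
Det delta = 1 * -5 = -5
New det = -4 + -5 = -9

Answer: -9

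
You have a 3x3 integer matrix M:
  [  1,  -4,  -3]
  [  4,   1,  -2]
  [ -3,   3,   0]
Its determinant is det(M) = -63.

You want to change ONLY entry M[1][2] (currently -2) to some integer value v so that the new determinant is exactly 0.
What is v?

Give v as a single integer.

Answer: 5

Derivation:
det is linear in entry M[1][2]: det = old_det + (v - -2) * C_12
Cofactor C_12 = 9
Want det = 0: -63 + (v - -2) * 9 = 0
  (v - -2) = 63 / 9 = 7
  v = -2 + (7) = 5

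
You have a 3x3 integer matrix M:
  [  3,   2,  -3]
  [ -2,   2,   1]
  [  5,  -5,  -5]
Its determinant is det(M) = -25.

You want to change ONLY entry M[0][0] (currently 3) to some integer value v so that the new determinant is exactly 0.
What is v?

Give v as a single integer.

det is linear in entry M[0][0]: det = old_det + (v - 3) * C_00
Cofactor C_00 = -5
Want det = 0: -25 + (v - 3) * -5 = 0
  (v - 3) = 25 / -5 = -5
  v = 3 + (-5) = -2

Answer: -2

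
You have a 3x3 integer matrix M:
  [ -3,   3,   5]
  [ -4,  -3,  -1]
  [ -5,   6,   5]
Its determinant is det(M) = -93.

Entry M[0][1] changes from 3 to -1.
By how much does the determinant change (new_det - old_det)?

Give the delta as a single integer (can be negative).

Cofactor C_01 = 25
Entry delta = -1 - 3 = -4
Det delta = entry_delta * cofactor = -4 * 25 = -100

Answer: -100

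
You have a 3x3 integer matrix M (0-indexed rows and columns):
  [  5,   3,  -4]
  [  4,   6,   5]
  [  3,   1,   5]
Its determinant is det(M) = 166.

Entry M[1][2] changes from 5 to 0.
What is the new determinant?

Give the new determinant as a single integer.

det is linear in row 1: changing M[1][2] by delta changes det by delta * cofactor(1,2).
Cofactor C_12 = (-1)^(1+2) * minor(1,2) = 4
Entry delta = 0 - 5 = -5
Det delta = -5 * 4 = -20
New det = 166 + -20 = 146

Answer: 146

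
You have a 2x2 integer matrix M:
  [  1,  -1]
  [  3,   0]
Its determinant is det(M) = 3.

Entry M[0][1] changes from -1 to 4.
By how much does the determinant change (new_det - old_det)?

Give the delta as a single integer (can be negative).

Cofactor C_01 = -3
Entry delta = 4 - -1 = 5
Det delta = entry_delta * cofactor = 5 * -3 = -15

Answer: -15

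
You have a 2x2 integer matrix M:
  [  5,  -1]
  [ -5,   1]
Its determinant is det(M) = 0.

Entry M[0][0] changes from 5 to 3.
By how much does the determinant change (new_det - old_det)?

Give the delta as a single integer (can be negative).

Cofactor C_00 = 1
Entry delta = 3 - 5 = -2
Det delta = entry_delta * cofactor = -2 * 1 = -2

Answer: -2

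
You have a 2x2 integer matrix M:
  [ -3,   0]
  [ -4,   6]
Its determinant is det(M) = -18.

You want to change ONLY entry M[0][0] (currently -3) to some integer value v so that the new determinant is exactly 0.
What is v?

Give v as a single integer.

Answer: 0

Derivation:
det is linear in entry M[0][0]: det = old_det + (v - -3) * C_00
Cofactor C_00 = 6
Want det = 0: -18 + (v - -3) * 6 = 0
  (v - -3) = 18 / 6 = 3
  v = -3 + (3) = 0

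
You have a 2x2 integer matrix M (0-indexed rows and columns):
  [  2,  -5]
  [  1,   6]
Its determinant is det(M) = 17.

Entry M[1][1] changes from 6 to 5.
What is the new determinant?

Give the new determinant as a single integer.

Answer: 15

Derivation:
det is linear in row 1: changing M[1][1] by delta changes det by delta * cofactor(1,1).
Cofactor C_11 = (-1)^(1+1) * minor(1,1) = 2
Entry delta = 5 - 6 = -1
Det delta = -1 * 2 = -2
New det = 17 + -2 = 15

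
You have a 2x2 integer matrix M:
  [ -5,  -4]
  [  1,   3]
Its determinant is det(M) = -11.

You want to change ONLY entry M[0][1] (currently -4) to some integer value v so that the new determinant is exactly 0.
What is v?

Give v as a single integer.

det is linear in entry M[0][1]: det = old_det + (v - -4) * C_01
Cofactor C_01 = -1
Want det = 0: -11 + (v - -4) * -1 = 0
  (v - -4) = 11 / -1 = -11
  v = -4 + (-11) = -15

Answer: -15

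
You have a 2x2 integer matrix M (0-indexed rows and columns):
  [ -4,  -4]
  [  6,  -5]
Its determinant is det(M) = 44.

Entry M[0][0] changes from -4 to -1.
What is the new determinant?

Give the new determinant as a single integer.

Answer: 29

Derivation:
det is linear in row 0: changing M[0][0] by delta changes det by delta * cofactor(0,0).
Cofactor C_00 = (-1)^(0+0) * minor(0,0) = -5
Entry delta = -1 - -4 = 3
Det delta = 3 * -5 = -15
New det = 44 + -15 = 29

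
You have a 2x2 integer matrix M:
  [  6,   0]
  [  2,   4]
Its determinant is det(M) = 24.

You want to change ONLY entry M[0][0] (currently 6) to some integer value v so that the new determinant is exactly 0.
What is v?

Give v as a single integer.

det is linear in entry M[0][0]: det = old_det + (v - 6) * C_00
Cofactor C_00 = 4
Want det = 0: 24 + (v - 6) * 4 = 0
  (v - 6) = -24 / 4 = -6
  v = 6 + (-6) = 0

Answer: 0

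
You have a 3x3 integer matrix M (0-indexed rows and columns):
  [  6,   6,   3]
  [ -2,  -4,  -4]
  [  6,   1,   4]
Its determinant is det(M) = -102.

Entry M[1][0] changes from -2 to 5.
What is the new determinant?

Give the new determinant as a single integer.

Answer: -249

Derivation:
det is linear in row 1: changing M[1][0] by delta changes det by delta * cofactor(1,0).
Cofactor C_10 = (-1)^(1+0) * minor(1,0) = -21
Entry delta = 5 - -2 = 7
Det delta = 7 * -21 = -147
New det = -102 + -147 = -249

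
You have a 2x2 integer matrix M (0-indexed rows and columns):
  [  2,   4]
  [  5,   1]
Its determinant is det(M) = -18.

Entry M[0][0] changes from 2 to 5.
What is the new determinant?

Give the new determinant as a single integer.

Answer: -15

Derivation:
det is linear in row 0: changing M[0][0] by delta changes det by delta * cofactor(0,0).
Cofactor C_00 = (-1)^(0+0) * minor(0,0) = 1
Entry delta = 5 - 2 = 3
Det delta = 3 * 1 = 3
New det = -18 + 3 = -15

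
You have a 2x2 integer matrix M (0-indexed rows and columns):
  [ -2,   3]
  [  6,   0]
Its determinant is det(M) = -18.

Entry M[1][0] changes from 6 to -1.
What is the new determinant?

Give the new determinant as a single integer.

Answer: 3

Derivation:
det is linear in row 1: changing M[1][0] by delta changes det by delta * cofactor(1,0).
Cofactor C_10 = (-1)^(1+0) * minor(1,0) = -3
Entry delta = -1 - 6 = -7
Det delta = -7 * -3 = 21
New det = -18 + 21 = 3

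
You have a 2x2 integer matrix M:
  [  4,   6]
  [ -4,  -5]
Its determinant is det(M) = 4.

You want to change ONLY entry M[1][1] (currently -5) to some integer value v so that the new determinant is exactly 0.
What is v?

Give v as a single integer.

det is linear in entry M[1][1]: det = old_det + (v - -5) * C_11
Cofactor C_11 = 4
Want det = 0: 4 + (v - -5) * 4 = 0
  (v - -5) = -4 / 4 = -1
  v = -5 + (-1) = -6

Answer: -6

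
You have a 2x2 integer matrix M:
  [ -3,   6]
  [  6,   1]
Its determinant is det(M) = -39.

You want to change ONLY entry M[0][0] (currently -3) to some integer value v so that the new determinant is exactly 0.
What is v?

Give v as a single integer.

det is linear in entry M[0][0]: det = old_det + (v - -3) * C_00
Cofactor C_00 = 1
Want det = 0: -39 + (v - -3) * 1 = 0
  (v - -3) = 39 / 1 = 39
  v = -3 + (39) = 36

Answer: 36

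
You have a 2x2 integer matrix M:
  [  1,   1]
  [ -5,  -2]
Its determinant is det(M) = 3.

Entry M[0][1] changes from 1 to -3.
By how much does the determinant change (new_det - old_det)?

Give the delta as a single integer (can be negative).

Cofactor C_01 = 5
Entry delta = -3 - 1 = -4
Det delta = entry_delta * cofactor = -4 * 5 = -20

Answer: -20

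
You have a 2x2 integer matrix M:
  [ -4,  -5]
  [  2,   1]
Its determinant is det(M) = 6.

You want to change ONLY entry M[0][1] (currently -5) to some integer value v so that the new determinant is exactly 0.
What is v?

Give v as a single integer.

Answer: -2

Derivation:
det is linear in entry M[0][1]: det = old_det + (v - -5) * C_01
Cofactor C_01 = -2
Want det = 0: 6 + (v - -5) * -2 = 0
  (v - -5) = -6 / -2 = 3
  v = -5 + (3) = -2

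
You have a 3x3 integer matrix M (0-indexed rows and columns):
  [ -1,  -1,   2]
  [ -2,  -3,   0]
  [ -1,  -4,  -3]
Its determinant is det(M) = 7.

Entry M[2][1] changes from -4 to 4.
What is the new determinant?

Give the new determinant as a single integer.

det is linear in row 2: changing M[2][1] by delta changes det by delta * cofactor(2,1).
Cofactor C_21 = (-1)^(2+1) * minor(2,1) = -4
Entry delta = 4 - -4 = 8
Det delta = 8 * -4 = -32
New det = 7 + -32 = -25

Answer: -25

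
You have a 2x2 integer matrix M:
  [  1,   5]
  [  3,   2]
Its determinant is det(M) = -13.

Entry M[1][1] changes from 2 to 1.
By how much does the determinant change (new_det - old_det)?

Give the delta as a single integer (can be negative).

Cofactor C_11 = 1
Entry delta = 1 - 2 = -1
Det delta = entry_delta * cofactor = -1 * 1 = -1

Answer: -1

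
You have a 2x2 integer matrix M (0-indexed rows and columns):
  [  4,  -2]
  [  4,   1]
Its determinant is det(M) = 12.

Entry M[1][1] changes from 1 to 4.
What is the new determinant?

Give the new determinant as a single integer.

Answer: 24

Derivation:
det is linear in row 1: changing M[1][1] by delta changes det by delta * cofactor(1,1).
Cofactor C_11 = (-1)^(1+1) * minor(1,1) = 4
Entry delta = 4 - 1 = 3
Det delta = 3 * 4 = 12
New det = 12 + 12 = 24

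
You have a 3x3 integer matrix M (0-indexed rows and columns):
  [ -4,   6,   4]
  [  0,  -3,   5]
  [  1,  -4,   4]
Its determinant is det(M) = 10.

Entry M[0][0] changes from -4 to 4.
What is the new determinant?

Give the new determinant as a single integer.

det is linear in row 0: changing M[0][0] by delta changes det by delta * cofactor(0,0).
Cofactor C_00 = (-1)^(0+0) * minor(0,0) = 8
Entry delta = 4 - -4 = 8
Det delta = 8 * 8 = 64
New det = 10 + 64 = 74

Answer: 74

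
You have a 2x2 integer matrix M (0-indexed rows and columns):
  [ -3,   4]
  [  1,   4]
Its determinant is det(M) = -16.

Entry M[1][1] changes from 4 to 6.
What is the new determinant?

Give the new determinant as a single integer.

det is linear in row 1: changing M[1][1] by delta changes det by delta * cofactor(1,1).
Cofactor C_11 = (-1)^(1+1) * minor(1,1) = -3
Entry delta = 6 - 4 = 2
Det delta = 2 * -3 = -6
New det = -16 + -6 = -22

Answer: -22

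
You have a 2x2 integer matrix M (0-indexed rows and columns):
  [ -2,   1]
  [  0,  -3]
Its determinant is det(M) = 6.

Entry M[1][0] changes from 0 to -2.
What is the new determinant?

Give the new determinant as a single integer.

det is linear in row 1: changing M[1][0] by delta changes det by delta * cofactor(1,0).
Cofactor C_10 = (-1)^(1+0) * minor(1,0) = -1
Entry delta = -2 - 0 = -2
Det delta = -2 * -1 = 2
New det = 6 + 2 = 8

Answer: 8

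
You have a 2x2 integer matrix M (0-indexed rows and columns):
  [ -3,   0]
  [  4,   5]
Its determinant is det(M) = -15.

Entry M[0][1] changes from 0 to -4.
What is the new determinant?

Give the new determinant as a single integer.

det is linear in row 0: changing M[0][1] by delta changes det by delta * cofactor(0,1).
Cofactor C_01 = (-1)^(0+1) * minor(0,1) = -4
Entry delta = -4 - 0 = -4
Det delta = -4 * -4 = 16
New det = -15 + 16 = 1

Answer: 1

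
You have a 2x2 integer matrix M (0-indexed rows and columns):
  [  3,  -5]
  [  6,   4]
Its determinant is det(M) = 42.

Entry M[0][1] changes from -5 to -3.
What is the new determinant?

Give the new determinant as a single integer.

det is linear in row 0: changing M[0][1] by delta changes det by delta * cofactor(0,1).
Cofactor C_01 = (-1)^(0+1) * minor(0,1) = -6
Entry delta = -3 - -5 = 2
Det delta = 2 * -6 = -12
New det = 42 + -12 = 30

Answer: 30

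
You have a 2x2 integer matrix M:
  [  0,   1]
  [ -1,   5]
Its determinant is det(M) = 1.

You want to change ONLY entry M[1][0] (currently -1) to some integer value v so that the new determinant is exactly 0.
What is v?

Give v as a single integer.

det is linear in entry M[1][0]: det = old_det + (v - -1) * C_10
Cofactor C_10 = -1
Want det = 0: 1 + (v - -1) * -1 = 0
  (v - -1) = -1 / -1 = 1
  v = -1 + (1) = 0

Answer: 0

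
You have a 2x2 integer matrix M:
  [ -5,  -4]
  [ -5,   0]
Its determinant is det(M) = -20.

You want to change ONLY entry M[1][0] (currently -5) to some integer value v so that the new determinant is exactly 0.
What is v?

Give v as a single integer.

det is linear in entry M[1][0]: det = old_det + (v - -5) * C_10
Cofactor C_10 = 4
Want det = 0: -20 + (v - -5) * 4 = 0
  (v - -5) = 20 / 4 = 5
  v = -5 + (5) = 0

Answer: 0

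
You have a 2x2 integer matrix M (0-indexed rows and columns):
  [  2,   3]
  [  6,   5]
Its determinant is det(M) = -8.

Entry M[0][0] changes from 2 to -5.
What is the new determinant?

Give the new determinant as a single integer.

det is linear in row 0: changing M[0][0] by delta changes det by delta * cofactor(0,0).
Cofactor C_00 = (-1)^(0+0) * minor(0,0) = 5
Entry delta = -5 - 2 = -7
Det delta = -7 * 5 = -35
New det = -8 + -35 = -43

Answer: -43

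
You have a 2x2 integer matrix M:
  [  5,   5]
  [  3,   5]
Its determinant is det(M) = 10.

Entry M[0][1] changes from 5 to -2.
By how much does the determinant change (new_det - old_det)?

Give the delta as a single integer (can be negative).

Answer: 21

Derivation:
Cofactor C_01 = -3
Entry delta = -2 - 5 = -7
Det delta = entry_delta * cofactor = -7 * -3 = 21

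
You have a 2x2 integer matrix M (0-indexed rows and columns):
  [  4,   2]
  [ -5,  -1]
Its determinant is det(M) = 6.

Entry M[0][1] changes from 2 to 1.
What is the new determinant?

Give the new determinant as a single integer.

Answer: 1

Derivation:
det is linear in row 0: changing M[0][1] by delta changes det by delta * cofactor(0,1).
Cofactor C_01 = (-1)^(0+1) * minor(0,1) = 5
Entry delta = 1 - 2 = -1
Det delta = -1 * 5 = -5
New det = 6 + -5 = 1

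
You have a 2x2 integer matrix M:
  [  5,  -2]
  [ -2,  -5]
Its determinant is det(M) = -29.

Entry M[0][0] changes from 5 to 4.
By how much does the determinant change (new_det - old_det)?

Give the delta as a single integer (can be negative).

Cofactor C_00 = -5
Entry delta = 4 - 5 = -1
Det delta = entry_delta * cofactor = -1 * -5 = 5

Answer: 5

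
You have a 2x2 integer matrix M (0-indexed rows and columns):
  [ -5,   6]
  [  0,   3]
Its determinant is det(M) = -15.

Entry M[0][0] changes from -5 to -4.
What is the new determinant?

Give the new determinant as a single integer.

Answer: -12

Derivation:
det is linear in row 0: changing M[0][0] by delta changes det by delta * cofactor(0,0).
Cofactor C_00 = (-1)^(0+0) * minor(0,0) = 3
Entry delta = -4 - -5 = 1
Det delta = 1 * 3 = 3
New det = -15 + 3 = -12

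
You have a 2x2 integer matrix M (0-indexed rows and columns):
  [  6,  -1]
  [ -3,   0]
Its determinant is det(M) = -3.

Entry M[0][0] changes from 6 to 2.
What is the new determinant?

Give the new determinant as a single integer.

Answer: -3

Derivation:
det is linear in row 0: changing M[0][0] by delta changes det by delta * cofactor(0,0).
Cofactor C_00 = (-1)^(0+0) * minor(0,0) = 0
Entry delta = 2 - 6 = -4
Det delta = -4 * 0 = 0
New det = -3 + 0 = -3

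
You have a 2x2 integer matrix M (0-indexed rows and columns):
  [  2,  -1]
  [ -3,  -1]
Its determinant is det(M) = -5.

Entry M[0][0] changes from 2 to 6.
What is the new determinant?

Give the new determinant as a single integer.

det is linear in row 0: changing M[0][0] by delta changes det by delta * cofactor(0,0).
Cofactor C_00 = (-1)^(0+0) * minor(0,0) = -1
Entry delta = 6 - 2 = 4
Det delta = 4 * -1 = -4
New det = -5 + -4 = -9

Answer: -9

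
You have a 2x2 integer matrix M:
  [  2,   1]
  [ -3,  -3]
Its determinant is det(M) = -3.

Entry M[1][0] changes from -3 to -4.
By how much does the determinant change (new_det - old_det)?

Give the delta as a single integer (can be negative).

Answer: 1

Derivation:
Cofactor C_10 = -1
Entry delta = -4 - -3 = -1
Det delta = entry_delta * cofactor = -1 * -1 = 1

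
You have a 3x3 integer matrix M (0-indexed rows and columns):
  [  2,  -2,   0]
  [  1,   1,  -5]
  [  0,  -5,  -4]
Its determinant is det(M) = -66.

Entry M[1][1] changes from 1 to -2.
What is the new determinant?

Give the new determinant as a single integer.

det is linear in row 1: changing M[1][1] by delta changes det by delta * cofactor(1,1).
Cofactor C_11 = (-1)^(1+1) * minor(1,1) = -8
Entry delta = -2 - 1 = -3
Det delta = -3 * -8 = 24
New det = -66 + 24 = -42

Answer: -42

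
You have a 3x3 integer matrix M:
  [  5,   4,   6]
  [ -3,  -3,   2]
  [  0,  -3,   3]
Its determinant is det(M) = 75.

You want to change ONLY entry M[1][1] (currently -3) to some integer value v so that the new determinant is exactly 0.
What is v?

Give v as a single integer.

Answer: -8

Derivation:
det is linear in entry M[1][1]: det = old_det + (v - -3) * C_11
Cofactor C_11 = 15
Want det = 0: 75 + (v - -3) * 15 = 0
  (v - -3) = -75 / 15 = -5
  v = -3 + (-5) = -8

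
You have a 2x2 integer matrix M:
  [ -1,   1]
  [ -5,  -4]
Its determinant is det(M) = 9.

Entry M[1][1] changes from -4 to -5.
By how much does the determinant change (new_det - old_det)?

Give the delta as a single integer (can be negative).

Cofactor C_11 = -1
Entry delta = -5 - -4 = -1
Det delta = entry_delta * cofactor = -1 * -1 = 1

Answer: 1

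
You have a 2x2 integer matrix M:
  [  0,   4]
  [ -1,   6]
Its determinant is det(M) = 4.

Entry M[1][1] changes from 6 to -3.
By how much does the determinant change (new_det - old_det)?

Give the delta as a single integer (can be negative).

Answer: 0

Derivation:
Cofactor C_11 = 0
Entry delta = -3 - 6 = -9
Det delta = entry_delta * cofactor = -9 * 0 = 0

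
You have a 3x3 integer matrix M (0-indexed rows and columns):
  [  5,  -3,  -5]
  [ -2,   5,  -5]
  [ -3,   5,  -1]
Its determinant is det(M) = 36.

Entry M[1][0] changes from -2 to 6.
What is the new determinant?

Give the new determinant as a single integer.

Answer: -188

Derivation:
det is linear in row 1: changing M[1][0] by delta changes det by delta * cofactor(1,0).
Cofactor C_10 = (-1)^(1+0) * minor(1,0) = -28
Entry delta = 6 - -2 = 8
Det delta = 8 * -28 = -224
New det = 36 + -224 = -188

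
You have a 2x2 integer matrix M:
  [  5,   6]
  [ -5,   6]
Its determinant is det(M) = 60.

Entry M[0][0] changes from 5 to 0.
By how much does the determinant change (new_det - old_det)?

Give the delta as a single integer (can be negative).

Answer: -30

Derivation:
Cofactor C_00 = 6
Entry delta = 0 - 5 = -5
Det delta = entry_delta * cofactor = -5 * 6 = -30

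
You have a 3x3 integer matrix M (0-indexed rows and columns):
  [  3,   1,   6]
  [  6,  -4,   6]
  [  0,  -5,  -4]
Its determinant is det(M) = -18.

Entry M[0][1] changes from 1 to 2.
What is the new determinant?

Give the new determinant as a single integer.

det is linear in row 0: changing M[0][1] by delta changes det by delta * cofactor(0,1).
Cofactor C_01 = (-1)^(0+1) * minor(0,1) = 24
Entry delta = 2 - 1 = 1
Det delta = 1 * 24 = 24
New det = -18 + 24 = 6

Answer: 6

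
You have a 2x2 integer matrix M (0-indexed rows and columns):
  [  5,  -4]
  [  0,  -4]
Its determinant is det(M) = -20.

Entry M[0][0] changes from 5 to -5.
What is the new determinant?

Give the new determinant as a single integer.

Answer: 20

Derivation:
det is linear in row 0: changing M[0][0] by delta changes det by delta * cofactor(0,0).
Cofactor C_00 = (-1)^(0+0) * minor(0,0) = -4
Entry delta = -5 - 5 = -10
Det delta = -10 * -4 = 40
New det = -20 + 40 = 20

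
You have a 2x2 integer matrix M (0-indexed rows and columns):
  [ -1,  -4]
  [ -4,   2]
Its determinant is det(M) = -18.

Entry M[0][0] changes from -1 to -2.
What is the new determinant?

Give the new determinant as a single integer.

det is linear in row 0: changing M[0][0] by delta changes det by delta * cofactor(0,0).
Cofactor C_00 = (-1)^(0+0) * minor(0,0) = 2
Entry delta = -2 - -1 = -1
Det delta = -1 * 2 = -2
New det = -18 + -2 = -20

Answer: -20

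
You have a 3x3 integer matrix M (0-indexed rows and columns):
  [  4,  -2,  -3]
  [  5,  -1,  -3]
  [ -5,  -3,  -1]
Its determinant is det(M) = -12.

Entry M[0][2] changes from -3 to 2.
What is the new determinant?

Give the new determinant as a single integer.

Answer: -112

Derivation:
det is linear in row 0: changing M[0][2] by delta changes det by delta * cofactor(0,2).
Cofactor C_02 = (-1)^(0+2) * minor(0,2) = -20
Entry delta = 2 - -3 = 5
Det delta = 5 * -20 = -100
New det = -12 + -100 = -112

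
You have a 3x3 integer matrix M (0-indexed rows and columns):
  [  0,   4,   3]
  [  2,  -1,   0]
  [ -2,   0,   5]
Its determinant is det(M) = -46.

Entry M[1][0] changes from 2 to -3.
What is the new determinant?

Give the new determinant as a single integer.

det is linear in row 1: changing M[1][0] by delta changes det by delta * cofactor(1,0).
Cofactor C_10 = (-1)^(1+0) * minor(1,0) = -20
Entry delta = -3 - 2 = -5
Det delta = -5 * -20 = 100
New det = -46 + 100 = 54

Answer: 54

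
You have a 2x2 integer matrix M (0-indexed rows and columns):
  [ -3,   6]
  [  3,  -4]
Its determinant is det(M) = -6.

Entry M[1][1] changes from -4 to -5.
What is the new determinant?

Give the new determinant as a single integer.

Answer: -3

Derivation:
det is linear in row 1: changing M[1][1] by delta changes det by delta * cofactor(1,1).
Cofactor C_11 = (-1)^(1+1) * minor(1,1) = -3
Entry delta = -5 - -4 = -1
Det delta = -1 * -3 = 3
New det = -6 + 3 = -3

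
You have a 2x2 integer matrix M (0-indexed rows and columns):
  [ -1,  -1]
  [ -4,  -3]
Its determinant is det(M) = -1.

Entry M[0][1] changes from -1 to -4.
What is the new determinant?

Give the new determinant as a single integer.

det is linear in row 0: changing M[0][1] by delta changes det by delta * cofactor(0,1).
Cofactor C_01 = (-1)^(0+1) * minor(0,1) = 4
Entry delta = -4 - -1 = -3
Det delta = -3 * 4 = -12
New det = -1 + -12 = -13

Answer: -13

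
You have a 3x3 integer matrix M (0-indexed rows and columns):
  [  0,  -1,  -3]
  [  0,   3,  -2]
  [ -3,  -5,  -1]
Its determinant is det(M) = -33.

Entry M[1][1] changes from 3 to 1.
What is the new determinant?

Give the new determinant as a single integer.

Answer: -15

Derivation:
det is linear in row 1: changing M[1][1] by delta changes det by delta * cofactor(1,1).
Cofactor C_11 = (-1)^(1+1) * minor(1,1) = -9
Entry delta = 1 - 3 = -2
Det delta = -2 * -9 = 18
New det = -33 + 18 = -15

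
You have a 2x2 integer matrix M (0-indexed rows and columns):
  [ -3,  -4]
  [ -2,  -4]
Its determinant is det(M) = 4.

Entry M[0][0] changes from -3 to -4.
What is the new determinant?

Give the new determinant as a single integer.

Answer: 8

Derivation:
det is linear in row 0: changing M[0][0] by delta changes det by delta * cofactor(0,0).
Cofactor C_00 = (-1)^(0+0) * minor(0,0) = -4
Entry delta = -4 - -3 = -1
Det delta = -1 * -4 = 4
New det = 4 + 4 = 8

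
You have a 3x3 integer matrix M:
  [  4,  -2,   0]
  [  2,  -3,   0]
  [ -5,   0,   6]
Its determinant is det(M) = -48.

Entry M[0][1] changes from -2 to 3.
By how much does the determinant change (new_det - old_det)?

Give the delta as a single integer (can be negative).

Answer: -60

Derivation:
Cofactor C_01 = -12
Entry delta = 3 - -2 = 5
Det delta = entry_delta * cofactor = 5 * -12 = -60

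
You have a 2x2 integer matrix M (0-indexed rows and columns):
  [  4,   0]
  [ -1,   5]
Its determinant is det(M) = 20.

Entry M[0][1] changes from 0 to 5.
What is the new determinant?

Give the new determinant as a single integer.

Answer: 25

Derivation:
det is linear in row 0: changing M[0][1] by delta changes det by delta * cofactor(0,1).
Cofactor C_01 = (-1)^(0+1) * minor(0,1) = 1
Entry delta = 5 - 0 = 5
Det delta = 5 * 1 = 5
New det = 20 + 5 = 25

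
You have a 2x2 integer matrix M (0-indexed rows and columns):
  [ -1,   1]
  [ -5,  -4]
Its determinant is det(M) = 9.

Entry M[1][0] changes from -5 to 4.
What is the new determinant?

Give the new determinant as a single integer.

Answer: 0

Derivation:
det is linear in row 1: changing M[1][0] by delta changes det by delta * cofactor(1,0).
Cofactor C_10 = (-1)^(1+0) * minor(1,0) = -1
Entry delta = 4 - -5 = 9
Det delta = 9 * -1 = -9
New det = 9 + -9 = 0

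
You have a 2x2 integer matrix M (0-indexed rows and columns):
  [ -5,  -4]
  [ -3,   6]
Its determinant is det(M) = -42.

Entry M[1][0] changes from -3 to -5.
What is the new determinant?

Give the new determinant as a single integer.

det is linear in row 1: changing M[1][0] by delta changes det by delta * cofactor(1,0).
Cofactor C_10 = (-1)^(1+0) * minor(1,0) = 4
Entry delta = -5 - -3 = -2
Det delta = -2 * 4 = -8
New det = -42 + -8 = -50

Answer: -50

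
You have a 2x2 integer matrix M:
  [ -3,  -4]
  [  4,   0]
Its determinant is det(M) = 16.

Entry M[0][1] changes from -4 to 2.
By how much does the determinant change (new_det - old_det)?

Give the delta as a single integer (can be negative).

Answer: -24

Derivation:
Cofactor C_01 = -4
Entry delta = 2 - -4 = 6
Det delta = entry_delta * cofactor = 6 * -4 = -24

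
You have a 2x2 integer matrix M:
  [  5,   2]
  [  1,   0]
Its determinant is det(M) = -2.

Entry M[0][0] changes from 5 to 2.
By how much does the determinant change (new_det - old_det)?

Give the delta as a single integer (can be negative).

Answer: 0

Derivation:
Cofactor C_00 = 0
Entry delta = 2 - 5 = -3
Det delta = entry_delta * cofactor = -3 * 0 = 0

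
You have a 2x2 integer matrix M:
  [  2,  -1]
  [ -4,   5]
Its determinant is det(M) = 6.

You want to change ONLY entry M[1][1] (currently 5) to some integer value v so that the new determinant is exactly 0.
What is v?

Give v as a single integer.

det is linear in entry M[1][1]: det = old_det + (v - 5) * C_11
Cofactor C_11 = 2
Want det = 0: 6 + (v - 5) * 2 = 0
  (v - 5) = -6 / 2 = -3
  v = 5 + (-3) = 2

Answer: 2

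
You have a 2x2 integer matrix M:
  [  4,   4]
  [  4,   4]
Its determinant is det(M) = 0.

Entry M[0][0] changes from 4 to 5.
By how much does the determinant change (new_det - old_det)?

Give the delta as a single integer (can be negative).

Answer: 4

Derivation:
Cofactor C_00 = 4
Entry delta = 5 - 4 = 1
Det delta = entry_delta * cofactor = 1 * 4 = 4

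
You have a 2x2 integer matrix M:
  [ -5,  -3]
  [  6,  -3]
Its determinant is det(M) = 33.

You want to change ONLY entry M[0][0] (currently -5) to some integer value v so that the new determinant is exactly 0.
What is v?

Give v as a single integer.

Answer: 6

Derivation:
det is linear in entry M[0][0]: det = old_det + (v - -5) * C_00
Cofactor C_00 = -3
Want det = 0: 33 + (v - -5) * -3 = 0
  (v - -5) = -33 / -3 = 11
  v = -5 + (11) = 6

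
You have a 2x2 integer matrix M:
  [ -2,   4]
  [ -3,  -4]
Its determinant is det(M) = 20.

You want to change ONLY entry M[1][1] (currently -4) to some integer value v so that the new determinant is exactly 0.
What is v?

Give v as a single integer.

Answer: 6

Derivation:
det is linear in entry M[1][1]: det = old_det + (v - -4) * C_11
Cofactor C_11 = -2
Want det = 0: 20 + (v - -4) * -2 = 0
  (v - -4) = -20 / -2 = 10
  v = -4 + (10) = 6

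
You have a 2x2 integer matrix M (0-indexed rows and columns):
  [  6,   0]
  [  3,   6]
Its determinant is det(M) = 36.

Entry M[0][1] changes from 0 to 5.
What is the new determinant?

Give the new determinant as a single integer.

Answer: 21

Derivation:
det is linear in row 0: changing M[0][1] by delta changes det by delta * cofactor(0,1).
Cofactor C_01 = (-1)^(0+1) * minor(0,1) = -3
Entry delta = 5 - 0 = 5
Det delta = 5 * -3 = -15
New det = 36 + -15 = 21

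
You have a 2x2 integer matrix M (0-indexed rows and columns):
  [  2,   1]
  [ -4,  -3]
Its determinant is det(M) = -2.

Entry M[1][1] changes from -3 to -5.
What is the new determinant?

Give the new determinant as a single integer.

det is linear in row 1: changing M[1][1] by delta changes det by delta * cofactor(1,1).
Cofactor C_11 = (-1)^(1+1) * minor(1,1) = 2
Entry delta = -5 - -3 = -2
Det delta = -2 * 2 = -4
New det = -2 + -4 = -6

Answer: -6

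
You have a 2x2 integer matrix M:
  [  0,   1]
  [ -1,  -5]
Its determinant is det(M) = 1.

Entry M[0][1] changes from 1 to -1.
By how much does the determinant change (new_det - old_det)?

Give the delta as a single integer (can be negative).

Answer: -2

Derivation:
Cofactor C_01 = 1
Entry delta = -1 - 1 = -2
Det delta = entry_delta * cofactor = -2 * 1 = -2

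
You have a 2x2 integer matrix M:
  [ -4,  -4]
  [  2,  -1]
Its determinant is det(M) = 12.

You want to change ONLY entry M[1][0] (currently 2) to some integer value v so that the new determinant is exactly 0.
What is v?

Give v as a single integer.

Answer: -1

Derivation:
det is linear in entry M[1][0]: det = old_det + (v - 2) * C_10
Cofactor C_10 = 4
Want det = 0: 12 + (v - 2) * 4 = 0
  (v - 2) = -12 / 4 = -3
  v = 2 + (-3) = -1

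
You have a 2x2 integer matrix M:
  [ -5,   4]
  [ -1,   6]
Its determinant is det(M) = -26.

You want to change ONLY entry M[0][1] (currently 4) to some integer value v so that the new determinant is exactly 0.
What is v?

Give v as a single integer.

det is linear in entry M[0][1]: det = old_det + (v - 4) * C_01
Cofactor C_01 = 1
Want det = 0: -26 + (v - 4) * 1 = 0
  (v - 4) = 26 / 1 = 26
  v = 4 + (26) = 30

Answer: 30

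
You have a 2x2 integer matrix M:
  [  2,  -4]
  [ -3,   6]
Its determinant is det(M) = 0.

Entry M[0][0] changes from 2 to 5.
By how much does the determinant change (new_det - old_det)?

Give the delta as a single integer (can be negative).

Cofactor C_00 = 6
Entry delta = 5 - 2 = 3
Det delta = entry_delta * cofactor = 3 * 6 = 18

Answer: 18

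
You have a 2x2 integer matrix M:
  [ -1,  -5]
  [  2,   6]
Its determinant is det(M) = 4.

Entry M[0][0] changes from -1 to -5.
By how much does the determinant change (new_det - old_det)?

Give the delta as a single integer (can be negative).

Answer: -24

Derivation:
Cofactor C_00 = 6
Entry delta = -5 - -1 = -4
Det delta = entry_delta * cofactor = -4 * 6 = -24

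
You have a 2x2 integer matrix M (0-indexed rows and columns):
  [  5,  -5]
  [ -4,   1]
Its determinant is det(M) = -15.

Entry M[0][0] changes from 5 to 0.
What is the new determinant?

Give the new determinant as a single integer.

Answer: -20

Derivation:
det is linear in row 0: changing M[0][0] by delta changes det by delta * cofactor(0,0).
Cofactor C_00 = (-1)^(0+0) * minor(0,0) = 1
Entry delta = 0 - 5 = -5
Det delta = -5 * 1 = -5
New det = -15 + -5 = -20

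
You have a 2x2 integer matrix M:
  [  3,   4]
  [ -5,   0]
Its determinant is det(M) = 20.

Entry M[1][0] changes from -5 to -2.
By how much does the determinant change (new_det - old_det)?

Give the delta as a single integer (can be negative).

Cofactor C_10 = -4
Entry delta = -2 - -5 = 3
Det delta = entry_delta * cofactor = 3 * -4 = -12

Answer: -12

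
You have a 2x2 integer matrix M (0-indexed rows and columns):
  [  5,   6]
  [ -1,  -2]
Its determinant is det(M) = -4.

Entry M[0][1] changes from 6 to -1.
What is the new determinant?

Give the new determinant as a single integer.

det is linear in row 0: changing M[0][1] by delta changes det by delta * cofactor(0,1).
Cofactor C_01 = (-1)^(0+1) * minor(0,1) = 1
Entry delta = -1 - 6 = -7
Det delta = -7 * 1 = -7
New det = -4 + -7 = -11

Answer: -11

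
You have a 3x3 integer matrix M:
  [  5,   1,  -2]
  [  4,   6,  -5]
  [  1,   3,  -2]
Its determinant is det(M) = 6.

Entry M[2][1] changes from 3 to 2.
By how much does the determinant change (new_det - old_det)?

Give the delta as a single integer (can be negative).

Cofactor C_21 = 17
Entry delta = 2 - 3 = -1
Det delta = entry_delta * cofactor = -1 * 17 = -17

Answer: -17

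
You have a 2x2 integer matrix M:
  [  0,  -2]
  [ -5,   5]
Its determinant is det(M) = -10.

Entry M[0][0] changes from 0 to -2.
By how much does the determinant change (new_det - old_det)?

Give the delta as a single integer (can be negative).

Cofactor C_00 = 5
Entry delta = -2 - 0 = -2
Det delta = entry_delta * cofactor = -2 * 5 = -10

Answer: -10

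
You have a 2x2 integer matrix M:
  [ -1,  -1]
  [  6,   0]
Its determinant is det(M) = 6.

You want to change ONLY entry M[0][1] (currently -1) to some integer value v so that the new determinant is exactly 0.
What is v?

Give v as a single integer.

Answer: 0

Derivation:
det is linear in entry M[0][1]: det = old_det + (v - -1) * C_01
Cofactor C_01 = -6
Want det = 0: 6 + (v - -1) * -6 = 0
  (v - -1) = -6 / -6 = 1
  v = -1 + (1) = 0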